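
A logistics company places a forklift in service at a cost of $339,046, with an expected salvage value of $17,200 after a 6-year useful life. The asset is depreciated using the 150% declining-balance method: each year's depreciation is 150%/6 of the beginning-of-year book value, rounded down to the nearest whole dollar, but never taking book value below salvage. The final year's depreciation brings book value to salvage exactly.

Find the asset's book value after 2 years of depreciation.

$190,714

Depreciable base = $339,046 − $17,200 = $321,846.
Year 1: ⌊$339,046 × 150%/6⌋ = $84,761. Book value $254,285.
Year 2: ⌊$254,285 × 150%/6⌋ = $63,571. Book value $190,714.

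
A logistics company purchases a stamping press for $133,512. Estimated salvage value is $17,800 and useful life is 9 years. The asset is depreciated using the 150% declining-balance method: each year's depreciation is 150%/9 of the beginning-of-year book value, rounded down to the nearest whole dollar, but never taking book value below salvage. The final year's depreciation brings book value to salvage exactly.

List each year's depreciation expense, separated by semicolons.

$22,252; $18,543; $15,452; $12,877; $10,731; $8,942; $7,452; $6,210; $13,253

Depreciable base = $133,512 − $17,800 = $115,712.
Year 1: ⌊$133,512 × 150%/9⌋ = $22,252. Book value $111,260.
Year 2: ⌊$111,260 × 150%/9⌋ = $18,543. Book value $92,717.
Year 3: ⌊$92,717 × 150%/9⌋ = $15,452. Book value $77,265.
Year 4: ⌊$77,265 × 150%/9⌋ = $12,877. Book value $64,388.
Year 5: ⌊$64,388 × 150%/9⌋ = $10,731. Book value $53,657.
Year 6: ⌊$53,657 × 150%/9⌋ = $8,942. Book value $44,715.
Year 7: ⌊$44,715 × 150%/9⌋ = $7,452. Book value $37,263.
Year 8: ⌊$37,263 × 150%/9⌋ = $6,210. Book value $31,053.
Year 9 (final): $31,053 − $17,800 = $13,253. Book value $17,800.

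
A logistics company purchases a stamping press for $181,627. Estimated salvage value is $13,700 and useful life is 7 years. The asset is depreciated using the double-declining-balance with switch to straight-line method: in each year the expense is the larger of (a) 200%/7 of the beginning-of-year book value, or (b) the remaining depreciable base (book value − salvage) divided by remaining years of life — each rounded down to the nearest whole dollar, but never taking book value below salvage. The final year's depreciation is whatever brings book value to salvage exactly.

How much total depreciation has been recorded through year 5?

$147,855

Depreciable base = $181,627 − $13,700 = $167,927.
Year 1: DB = ⌊$181,627 × 200%/7⌋ = $51,893; SL = ⌊$167,927/7⌋ = $23,989 → take DB $51,893. Book value $129,734.
Year 2: DB = ⌊$129,734 × 200%/7⌋ = $37,066; SL = ⌊$116,034/6⌋ = $19,339 → take DB $37,066. Book value $92,668.
Year 3: DB = ⌊$92,668 × 200%/7⌋ = $26,476; SL = ⌊$78,968/5⌋ = $15,793 → take DB $26,476. Book value $66,192.
Year 4: DB = ⌊$66,192 × 200%/7⌋ = $18,912; SL = ⌊$52,492/4⌋ = $13,123 → take DB $18,912. Book value $47,280.
Year 5: DB = ⌊$47,280 × 200%/7⌋ = $13,508; SL = ⌊$33,580/3⌋ = $11,193 → take DB $13,508. Book value $33,772.
Accumulated through year 5 = $181,627 − $33,772 = $147,855.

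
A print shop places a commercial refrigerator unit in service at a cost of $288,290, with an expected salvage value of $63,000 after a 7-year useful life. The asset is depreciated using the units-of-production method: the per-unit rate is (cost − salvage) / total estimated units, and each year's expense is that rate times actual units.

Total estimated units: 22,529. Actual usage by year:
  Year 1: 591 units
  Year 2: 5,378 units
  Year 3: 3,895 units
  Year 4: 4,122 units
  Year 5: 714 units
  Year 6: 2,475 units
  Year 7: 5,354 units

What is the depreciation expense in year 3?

$38,950

Depreciable base = $288,290 − $63,000 = $225,290.
Rate = $225,290 / 22,529 units = $10 per unit.
Year 1: 591 × $10 = $5,910. Book value $282,380.
Year 2: 5,378 × $10 = $53,780. Book value $228,600.
Year 3: 3,895 × $10 = $38,950. Book value $189,650.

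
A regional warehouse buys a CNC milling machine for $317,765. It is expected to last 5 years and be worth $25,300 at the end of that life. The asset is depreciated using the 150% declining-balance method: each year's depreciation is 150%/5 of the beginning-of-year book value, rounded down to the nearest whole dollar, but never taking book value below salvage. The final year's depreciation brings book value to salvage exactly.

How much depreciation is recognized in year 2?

$66,730

Depreciable base = $317,765 − $25,300 = $292,465.
Year 1: ⌊$317,765 × 150%/5⌋ = $95,329. Book value $222,436.
Year 2: ⌊$222,436 × 150%/5⌋ = $66,730. Book value $155,706.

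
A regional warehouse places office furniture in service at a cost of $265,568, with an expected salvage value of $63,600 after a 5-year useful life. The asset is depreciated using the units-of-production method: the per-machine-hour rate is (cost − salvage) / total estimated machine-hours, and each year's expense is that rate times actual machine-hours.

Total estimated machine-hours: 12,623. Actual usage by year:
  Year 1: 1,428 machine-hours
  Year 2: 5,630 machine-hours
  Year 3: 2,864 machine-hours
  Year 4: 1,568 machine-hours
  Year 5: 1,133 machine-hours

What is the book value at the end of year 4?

Depreciable base = $265,568 − $63,600 = $201,968.
Rate = $201,968 / 12,623 machine-hours = $16 per machine-hour.
Year 1: 1,428 × $16 = $22,848. Book value $242,720.
Year 2: 5,630 × $16 = $90,080. Book value $152,640.
Year 3: 2,864 × $16 = $45,824. Book value $106,816.
Year 4: 1,568 × $16 = $25,088. Book value $81,728.

$81,728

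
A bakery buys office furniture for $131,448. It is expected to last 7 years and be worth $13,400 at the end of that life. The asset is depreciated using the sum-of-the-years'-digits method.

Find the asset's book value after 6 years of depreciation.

Depreciable base = $131,448 − $13,400 = $118,048.
Sum of the years' digits = 7+6+5+4+3+2+1 = 28.
Year 1: $118,048 × 7/28 = $29,512. Book value $101,936.
Year 2: $118,048 × 6/28 = $25,296. Book value $76,640.
Year 3: $118,048 × 5/28 = $21,080. Book value $55,560.
Year 4: $118,048 × 4/28 = $16,864. Book value $38,696.
Year 5: $118,048 × 3/28 = $12,648. Book value $26,048.
Year 6: $118,048 × 2/28 = $8,432. Book value $17,616.

$17,616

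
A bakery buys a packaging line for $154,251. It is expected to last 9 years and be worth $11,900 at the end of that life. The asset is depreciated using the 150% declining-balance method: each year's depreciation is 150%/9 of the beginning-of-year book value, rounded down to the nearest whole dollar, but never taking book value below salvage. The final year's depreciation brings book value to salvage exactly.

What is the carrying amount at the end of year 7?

Depreciable base = $154,251 − $11,900 = $142,351.
Year 1: ⌊$154,251 × 150%/9⌋ = $25,708. Book value $128,543.
Year 2: ⌊$128,543 × 150%/9⌋ = $21,423. Book value $107,120.
Year 3: ⌊$107,120 × 150%/9⌋ = $17,853. Book value $89,267.
Year 4: ⌊$89,267 × 150%/9⌋ = $14,877. Book value $74,390.
Year 5: ⌊$74,390 × 150%/9⌋ = $12,398. Book value $61,992.
Year 6: ⌊$61,992 × 150%/9⌋ = $10,332. Book value $51,660.
Year 7: ⌊$51,660 × 150%/9⌋ = $8,610. Book value $43,050.

$43,050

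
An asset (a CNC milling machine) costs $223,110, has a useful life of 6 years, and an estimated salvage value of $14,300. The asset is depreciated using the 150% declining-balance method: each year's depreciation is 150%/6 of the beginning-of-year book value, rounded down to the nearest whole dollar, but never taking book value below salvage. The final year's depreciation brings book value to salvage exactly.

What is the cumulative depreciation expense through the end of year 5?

Depreciable base = $223,110 − $14,300 = $208,810.
Year 1: ⌊$223,110 × 150%/6⌋ = $55,777. Book value $167,333.
Year 2: ⌊$167,333 × 150%/6⌋ = $41,833. Book value $125,500.
Year 3: ⌊$125,500 × 150%/6⌋ = $31,375. Book value $94,125.
Year 4: ⌊$94,125 × 150%/6⌋ = $23,531. Book value $70,594.
Year 5: ⌊$70,594 × 150%/6⌋ = $17,648. Book value $52,946.
Accumulated through year 5 = $223,110 − $52,946 = $170,164.

$170,164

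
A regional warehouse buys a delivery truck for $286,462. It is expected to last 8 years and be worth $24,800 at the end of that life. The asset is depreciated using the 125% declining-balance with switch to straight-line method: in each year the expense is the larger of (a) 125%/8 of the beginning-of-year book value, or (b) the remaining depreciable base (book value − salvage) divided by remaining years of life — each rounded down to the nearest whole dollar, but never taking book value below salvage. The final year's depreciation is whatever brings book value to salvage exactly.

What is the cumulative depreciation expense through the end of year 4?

Depreciable base = $286,462 − $24,800 = $261,662.
Year 1: DB = ⌊$286,462 × 125%/8⌋ = $44,759; SL = ⌊$261,662/8⌋ = $32,707 → take DB $44,759. Book value $241,703.
Year 2: DB = ⌊$241,703 × 125%/8⌋ = $37,766; SL = ⌊$216,903/7⌋ = $30,986 → take DB $37,766. Book value $203,937.
Year 3: DB = ⌊$203,937 × 125%/8⌋ = $31,865; SL = ⌊$179,137/6⌋ = $29,856 → take DB $31,865. Book value $172,072.
Year 4: DB = ⌊$172,072 × 125%/8⌋ = $26,886; SL = ⌊$147,272/5⌋ = $29,454 → take SL $29,454. Book value $142,618.
Accumulated through year 4 = $286,462 − $142,618 = $143,844.

$143,844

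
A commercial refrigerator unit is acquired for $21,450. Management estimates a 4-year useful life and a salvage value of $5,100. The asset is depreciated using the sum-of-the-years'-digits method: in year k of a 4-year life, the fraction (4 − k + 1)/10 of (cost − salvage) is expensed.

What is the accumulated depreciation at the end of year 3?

Depreciable base = $21,450 − $5,100 = $16,350.
Sum of the years' digits = 4+3+2+1 = 10.
Year 1: $16,350 × 4/10 = $6,540. Book value $14,910.
Year 2: $16,350 × 3/10 = $4,905. Book value $10,005.
Year 3: $16,350 × 2/10 = $3,270. Book value $6,735.
Accumulated through year 3 = $21,450 − $6,735 = $14,715.

$14,715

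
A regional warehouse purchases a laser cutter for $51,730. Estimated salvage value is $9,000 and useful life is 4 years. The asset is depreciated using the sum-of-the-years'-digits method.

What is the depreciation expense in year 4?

Depreciable base = $51,730 − $9,000 = $42,730.
Sum of the years' digits = 4+3+2+1 = 10.
Year 1: $42,730 × 4/10 = $17,092. Book value $34,638.
Year 2: $42,730 × 3/10 = $12,819. Book value $21,819.
Year 3: $42,730 × 2/10 = $8,546. Book value $13,273.
Year 4: $42,730 × 1/10 = $4,273. Book value $9,000.

$4,273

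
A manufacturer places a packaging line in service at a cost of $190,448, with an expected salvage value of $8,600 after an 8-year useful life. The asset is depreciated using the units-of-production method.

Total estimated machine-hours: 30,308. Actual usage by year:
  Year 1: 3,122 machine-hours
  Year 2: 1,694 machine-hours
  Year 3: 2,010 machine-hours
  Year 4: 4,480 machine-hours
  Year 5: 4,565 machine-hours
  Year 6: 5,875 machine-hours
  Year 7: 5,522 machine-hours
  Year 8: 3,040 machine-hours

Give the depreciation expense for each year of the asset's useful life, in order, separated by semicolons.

Depreciable base = $190,448 − $8,600 = $181,848.
Rate = $181,848 / 30,308 machine-hours = $6 per machine-hour.
Year 1: 3,122 × $6 = $18,732. Book value $171,716.
Year 2: 1,694 × $6 = $10,164. Book value $161,552.
Year 3: 2,010 × $6 = $12,060. Book value $149,492.
Year 4: 4,480 × $6 = $26,880. Book value $122,612.
Year 5: 4,565 × $6 = $27,390. Book value $95,222.
Year 6: 5,875 × $6 = $35,250. Book value $59,972.
Year 7: 5,522 × $6 = $33,132. Book value $26,840.
Year 8: 3,040 × $6 = $18,240. Book value $8,600.

$18,732; $10,164; $12,060; $26,880; $27,390; $35,250; $33,132; $18,240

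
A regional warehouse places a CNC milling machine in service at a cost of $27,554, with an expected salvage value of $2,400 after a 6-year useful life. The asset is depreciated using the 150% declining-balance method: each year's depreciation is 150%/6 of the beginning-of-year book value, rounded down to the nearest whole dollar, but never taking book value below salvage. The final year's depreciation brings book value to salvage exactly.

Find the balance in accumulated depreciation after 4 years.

$18,835

Depreciable base = $27,554 − $2,400 = $25,154.
Year 1: ⌊$27,554 × 150%/6⌋ = $6,888. Book value $20,666.
Year 2: ⌊$20,666 × 150%/6⌋ = $5,166. Book value $15,500.
Year 3: ⌊$15,500 × 150%/6⌋ = $3,875. Book value $11,625.
Year 4: ⌊$11,625 × 150%/6⌋ = $2,906. Book value $8,719.
Accumulated through year 4 = $27,554 − $8,719 = $18,835.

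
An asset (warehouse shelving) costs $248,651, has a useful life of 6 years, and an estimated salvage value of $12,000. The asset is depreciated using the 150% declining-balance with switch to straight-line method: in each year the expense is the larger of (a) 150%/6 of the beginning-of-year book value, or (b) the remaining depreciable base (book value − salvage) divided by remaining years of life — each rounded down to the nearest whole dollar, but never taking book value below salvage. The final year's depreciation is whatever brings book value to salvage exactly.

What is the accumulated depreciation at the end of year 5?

Depreciable base = $248,651 − $12,000 = $236,651.
Year 1: DB = ⌊$248,651 × 150%/6⌋ = $62,162; SL = ⌊$236,651/6⌋ = $39,441 → take DB $62,162. Book value $186,489.
Year 2: DB = ⌊$186,489 × 150%/6⌋ = $46,622; SL = ⌊$174,489/5⌋ = $34,897 → take DB $46,622. Book value $139,867.
Year 3: DB = ⌊$139,867 × 150%/6⌋ = $34,966; SL = ⌊$127,867/4⌋ = $31,966 → take DB $34,966. Book value $104,901.
Year 4: DB = ⌊$104,901 × 150%/6⌋ = $26,225; SL = ⌊$92,901/3⌋ = $30,967 → take SL $30,967. Book value $73,934.
Year 5: DB = ⌊$73,934 × 150%/6⌋ = $18,483; SL = ⌊$61,934/2⌋ = $30,967 → take SL $30,967. Book value $42,967.
Accumulated through year 5 = $248,651 − $42,967 = $205,684.

$205,684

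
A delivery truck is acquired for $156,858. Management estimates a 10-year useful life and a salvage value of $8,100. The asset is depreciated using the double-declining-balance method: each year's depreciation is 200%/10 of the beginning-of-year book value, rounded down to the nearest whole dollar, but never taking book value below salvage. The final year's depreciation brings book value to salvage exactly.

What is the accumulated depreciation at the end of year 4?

Depreciable base = $156,858 − $8,100 = $148,758.
Year 1: ⌊$156,858 × 200%/10⌋ = $31,371. Book value $125,487.
Year 2: ⌊$125,487 × 200%/10⌋ = $25,097. Book value $100,390.
Year 3: ⌊$100,390 × 200%/10⌋ = $20,078. Book value $80,312.
Year 4: ⌊$80,312 × 200%/10⌋ = $16,062. Book value $64,250.
Accumulated through year 4 = $156,858 − $64,250 = $92,608.

$92,608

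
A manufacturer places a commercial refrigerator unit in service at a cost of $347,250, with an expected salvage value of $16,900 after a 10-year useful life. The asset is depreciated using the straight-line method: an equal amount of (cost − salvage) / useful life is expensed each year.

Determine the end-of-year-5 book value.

$182,075

Depreciable base = $347,250 − $16,900 = $330,350.
Annual expense = $330,350 / 10 = $33,035.
End of year 1: book value $314,215.
End of year 2: book value $281,180.
End of year 3: book value $248,145.
End of year 4: book value $215,110.
End of year 5: book value $182,075.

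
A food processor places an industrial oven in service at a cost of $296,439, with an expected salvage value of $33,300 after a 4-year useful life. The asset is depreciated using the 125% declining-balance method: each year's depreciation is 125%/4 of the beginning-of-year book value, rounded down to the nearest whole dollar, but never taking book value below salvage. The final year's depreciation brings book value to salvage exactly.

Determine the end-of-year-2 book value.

Depreciable base = $296,439 − $33,300 = $263,139.
Year 1: ⌊$296,439 × 125%/4⌋ = $92,637. Book value $203,802.
Year 2: ⌊$203,802 × 125%/4⌋ = $63,688. Book value $140,114.

$140,114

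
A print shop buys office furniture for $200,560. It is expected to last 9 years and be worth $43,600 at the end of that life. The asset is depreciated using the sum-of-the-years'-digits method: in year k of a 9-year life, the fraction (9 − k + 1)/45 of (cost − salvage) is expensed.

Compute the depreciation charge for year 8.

Depreciable base = $200,560 − $43,600 = $156,960.
Sum of the years' digits = 9+8+7+6+5+4+3+2+1 = 45.
Year 1: $156,960 × 9/45 = $31,392. Book value $169,168.
Year 2: $156,960 × 8/45 = $27,904. Book value $141,264.
Year 3: $156,960 × 7/45 = $24,416. Book value $116,848.
Year 4: $156,960 × 6/45 = $20,928. Book value $95,920.
Year 5: $156,960 × 5/45 = $17,440. Book value $78,480.
Year 6: $156,960 × 4/45 = $13,952. Book value $64,528.
Year 7: $156,960 × 3/45 = $10,464. Book value $54,064.
Year 8: $156,960 × 2/45 = $6,976. Book value $47,088.

$6,976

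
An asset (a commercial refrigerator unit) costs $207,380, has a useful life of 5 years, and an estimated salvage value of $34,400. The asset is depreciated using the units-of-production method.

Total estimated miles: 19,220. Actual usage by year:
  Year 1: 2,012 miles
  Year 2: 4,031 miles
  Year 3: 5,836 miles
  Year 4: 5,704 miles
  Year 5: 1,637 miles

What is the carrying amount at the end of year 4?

$49,133

Depreciable base = $207,380 − $34,400 = $172,980.
Rate = $172,980 / 19,220 miles = $9 per mile.
Year 1: 2,012 × $9 = $18,108. Book value $189,272.
Year 2: 4,031 × $9 = $36,279. Book value $152,993.
Year 3: 5,836 × $9 = $52,524. Book value $100,469.
Year 4: 5,704 × $9 = $51,336. Book value $49,133.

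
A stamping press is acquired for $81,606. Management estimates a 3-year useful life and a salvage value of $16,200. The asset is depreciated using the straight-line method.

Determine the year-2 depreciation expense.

Depreciable base = $81,606 − $16,200 = $65,406.
Annual expense = $65,406 / 3 = $21,802.

$21,802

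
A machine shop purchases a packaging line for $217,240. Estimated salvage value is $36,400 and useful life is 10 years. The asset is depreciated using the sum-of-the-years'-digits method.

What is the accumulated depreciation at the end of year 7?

$161,112

Depreciable base = $217,240 − $36,400 = $180,840.
Sum of the years' digits = 10+9+8+7+6+5+4+3+2+1 = 55.
Year 1: $180,840 × 10/55 = $32,880. Book value $184,360.
Year 2: $180,840 × 9/55 = $29,592. Book value $154,768.
Year 3: $180,840 × 8/55 = $26,304. Book value $128,464.
Year 4: $180,840 × 7/55 = $23,016. Book value $105,448.
Year 5: $180,840 × 6/55 = $19,728. Book value $85,720.
Year 6: $180,840 × 5/55 = $16,440. Book value $69,280.
Year 7: $180,840 × 4/55 = $13,152. Book value $56,128.
Accumulated through year 7 = $217,240 − $56,128 = $161,112.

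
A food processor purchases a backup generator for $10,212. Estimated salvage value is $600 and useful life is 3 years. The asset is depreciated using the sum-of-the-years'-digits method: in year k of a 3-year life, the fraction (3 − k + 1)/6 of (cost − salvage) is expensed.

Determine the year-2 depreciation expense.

$3,204

Depreciable base = $10,212 − $600 = $9,612.
Sum of the years' digits = 3+2+1 = 6.
Year 1: $9,612 × 3/6 = $4,806. Book value $5,406.
Year 2: $9,612 × 2/6 = $3,204. Book value $2,202.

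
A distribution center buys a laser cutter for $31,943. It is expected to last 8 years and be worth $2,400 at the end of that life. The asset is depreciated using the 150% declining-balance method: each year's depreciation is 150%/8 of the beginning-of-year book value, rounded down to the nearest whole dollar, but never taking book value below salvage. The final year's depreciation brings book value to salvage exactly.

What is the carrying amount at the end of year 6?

Depreciable base = $31,943 − $2,400 = $29,543.
Year 1: ⌊$31,943 × 150%/8⌋ = $5,989. Book value $25,954.
Year 2: ⌊$25,954 × 150%/8⌋ = $4,866. Book value $21,088.
Year 3: ⌊$21,088 × 150%/8⌋ = $3,954. Book value $17,134.
Year 4: ⌊$17,134 × 150%/8⌋ = $3,212. Book value $13,922.
Year 5: ⌊$13,922 × 150%/8⌋ = $2,610. Book value $11,312.
Year 6: ⌊$11,312 × 150%/8⌋ = $2,121. Book value $9,191.

$9,191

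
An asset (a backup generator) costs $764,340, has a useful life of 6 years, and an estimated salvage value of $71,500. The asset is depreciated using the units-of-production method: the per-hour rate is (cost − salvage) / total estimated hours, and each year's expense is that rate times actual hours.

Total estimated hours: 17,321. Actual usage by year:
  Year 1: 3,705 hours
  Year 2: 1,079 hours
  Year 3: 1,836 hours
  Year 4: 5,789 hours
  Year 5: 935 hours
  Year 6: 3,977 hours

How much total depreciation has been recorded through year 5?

$533,760

Depreciable base = $764,340 − $71,500 = $692,840.
Rate = $692,840 / 17,321 hours = $40 per hour.
Year 1: 3,705 × $40 = $148,200. Book value $616,140.
Year 2: 1,079 × $40 = $43,160. Book value $572,980.
Year 3: 1,836 × $40 = $73,440. Book value $499,540.
Year 4: 5,789 × $40 = $231,560. Book value $267,980.
Year 5: 935 × $40 = $37,400. Book value $230,580.
Accumulated through year 5 = $764,340 − $230,580 = $533,760.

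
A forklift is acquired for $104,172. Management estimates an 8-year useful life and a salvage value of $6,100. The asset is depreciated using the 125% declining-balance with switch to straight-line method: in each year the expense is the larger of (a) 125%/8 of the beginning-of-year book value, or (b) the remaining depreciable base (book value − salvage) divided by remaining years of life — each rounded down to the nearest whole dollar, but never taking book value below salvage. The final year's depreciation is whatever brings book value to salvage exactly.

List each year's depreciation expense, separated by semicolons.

$16,276; $13,733; $11,587; $11,295; $11,295; $11,295; $11,295; $11,296

Depreciable base = $104,172 − $6,100 = $98,072.
Year 1: DB = ⌊$104,172 × 125%/8⌋ = $16,276; SL = ⌊$98,072/8⌋ = $12,259 → take DB $16,276. Book value $87,896.
Year 2: DB = ⌊$87,896 × 125%/8⌋ = $13,733; SL = ⌊$81,796/7⌋ = $11,685 → take DB $13,733. Book value $74,163.
Year 3: DB = ⌊$74,163 × 125%/8⌋ = $11,587; SL = ⌊$68,063/6⌋ = $11,343 → take DB $11,587. Book value $62,576.
Year 4: DB = ⌊$62,576 × 125%/8⌋ = $9,777; SL = ⌊$56,476/5⌋ = $11,295 → take SL $11,295. Book value $51,281.
Year 5: DB = ⌊$51,281 × 125%/8⌋ = $8,012; SL = ⌊$45,181/4⌋ = $11,295 → take SL $11,295. Book value $39,986.
Year 6: DB = ⌊$39,986 × 125%/8⌋ = $6,247; SL = ⌊$33,886/3⌋ = $11,295 → take SL $11,295. Book value $28,691.
Year 7: DB = ⌊$28,691 × 125%/8⌋ = $4,482; SL = ⌊$22,591/2⌋ = $11,295 → take SL $11,295. Book value $17,396.
Year 8 (final): $17,396 − $6,100 = $11,296. Book value $6,100.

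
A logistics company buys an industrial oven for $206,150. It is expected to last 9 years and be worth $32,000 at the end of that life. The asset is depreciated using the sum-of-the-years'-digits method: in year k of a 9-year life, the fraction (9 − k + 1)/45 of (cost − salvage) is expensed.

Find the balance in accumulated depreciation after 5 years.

$135,450

Depreciable base = $206,150 − $32,000 = $174,150.
Sum of the years' digits = 9+8+7+6+5+4+3+2+1 = 45.
Year 1: $174,150 × 9/45 = $34,830. Book value $171,320.
Year 2: $174,150 × 8/45 = $30,960. Book value $140,360.
Year 3: $174,150 × 7/45 = $27,090. Book value $113,270.
Year 4: $174,150 × 6/45 = $23,220. Book value $90,050.
Year 5: $174,150 × 5/45 = $19,350. Book value $70,700.
Accumulated through year 5 = $206,150 − $70,700 = $135,450.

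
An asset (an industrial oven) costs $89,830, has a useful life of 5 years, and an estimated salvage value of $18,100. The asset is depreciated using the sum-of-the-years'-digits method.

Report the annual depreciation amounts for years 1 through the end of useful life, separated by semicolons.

$23,910; $19,128; $14,346; $9,564; $4,782

Depreciable base = $89,830 − $18,100 = $71,730.
Sum of the years' digits = 5+4+3+2+1 = 15.
Year 1: $71,730 × 5/15 = $23,910. Book value $65,920.
Year 2: $71,730 × 4/15 = $19,128. Book value $46,792.
Year 3: $71,730 × 3/15 = $14,346. Book value $32,446.
Year 4: $71,730 × 2/15 = $9,564. Book value $22,882.
Year 5: $71,730 × 1/15 = $4,782. Book value $18,100.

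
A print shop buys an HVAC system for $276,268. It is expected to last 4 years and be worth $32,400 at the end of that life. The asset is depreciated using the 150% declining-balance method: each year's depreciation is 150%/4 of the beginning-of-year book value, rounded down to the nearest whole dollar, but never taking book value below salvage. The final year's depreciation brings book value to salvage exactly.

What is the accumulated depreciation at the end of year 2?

$168,350

Depreciable base = $276,268 − $32,400 = $243,868.
Year 1: ⌊$276,268 × 150%/4⌋ = $103,600. Book value $172,668.
Year 2: ⌊$172,668 × 150%/4⌋ = $64,750. Book value $107,918.
Accumulated through year 2 = $276,268 − $107,918 = $168,350.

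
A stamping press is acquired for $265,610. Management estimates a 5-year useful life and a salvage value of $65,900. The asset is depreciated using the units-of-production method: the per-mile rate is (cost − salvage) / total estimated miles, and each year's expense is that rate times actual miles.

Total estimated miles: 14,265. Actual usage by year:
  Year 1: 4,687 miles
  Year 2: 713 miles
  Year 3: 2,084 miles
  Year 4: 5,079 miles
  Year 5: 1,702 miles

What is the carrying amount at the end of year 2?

Depreciable base = $265,610 − $65,900 = $199,710.
Rate = $199,710 / 14,265 miles = $14 per mile.
Year 1: 4,687 × $14 = $65,618. Book value $199,992.
Year 2: 713 × $14 = $9,982. Book value $190,010.

$190,010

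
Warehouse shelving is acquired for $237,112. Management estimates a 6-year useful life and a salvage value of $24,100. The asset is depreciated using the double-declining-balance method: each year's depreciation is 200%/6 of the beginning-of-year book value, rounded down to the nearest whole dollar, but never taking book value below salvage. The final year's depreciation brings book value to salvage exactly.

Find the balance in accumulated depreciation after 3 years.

Depreciable base = $237,112 − $24,100 = $213,012.
Year 1: ⌊$237,112 × 200%/6⌋ = $79,037. Book value $158,075.
Year 2: ⌊$158,075 × 200%/6⌋ = $52,691. Book value $105,384.
Year 3: ⌊$105,384 × 200%/6⌋ = $35,128. Book value $70,256.
Accumulated through year 3 = $237,112 − $70,256 = $166,856.

$166,856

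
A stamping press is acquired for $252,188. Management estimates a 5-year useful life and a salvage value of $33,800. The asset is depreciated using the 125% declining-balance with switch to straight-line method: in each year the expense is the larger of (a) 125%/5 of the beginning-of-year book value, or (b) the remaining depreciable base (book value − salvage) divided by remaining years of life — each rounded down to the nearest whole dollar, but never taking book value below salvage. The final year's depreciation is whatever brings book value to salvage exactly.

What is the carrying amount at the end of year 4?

Depreciable base = $252,188 − $33,800 = $218,388.
Year 1: DB = ⌊$252,188 × 125%/5⌋ = $63,047; SL = ⌊$218,388/5⌋ = $43,677 → take DB $63,047. Book value $189,141.
Year 2: DB = ⌊$189,141 × 125%/5⌋ = $47,285; SL = ⌊$155,341/4⌋ = $38,835 → take DB $47,285. Book value $141,856.
Year 3: DB = ⌊$141,856 × 125%/5⌋ = $35,464; SL = ⌊$108,056/3⌋ = $36,018 → take SL $36,018. Book value $105,838.
Year 4: DB = ⌊$105,838 × 125%/5⌋ = $26,459; SL = ⌊$72,038/2⌋ = $36,019 → take SL $36,019. Book value $69,819.

$69,819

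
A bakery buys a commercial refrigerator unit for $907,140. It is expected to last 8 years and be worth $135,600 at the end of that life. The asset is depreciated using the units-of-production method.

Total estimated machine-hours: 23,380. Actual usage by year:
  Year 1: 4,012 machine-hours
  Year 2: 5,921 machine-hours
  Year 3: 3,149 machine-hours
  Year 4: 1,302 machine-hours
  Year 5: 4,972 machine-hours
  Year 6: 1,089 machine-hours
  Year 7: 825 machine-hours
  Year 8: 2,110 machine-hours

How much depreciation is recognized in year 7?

$27,225

Depreciable base = $907,140 − $135,600 = $771,540.
Rate = $771,540 / 23,380 machine-hours = $33 per machine-hour.
Year 1: 4,012 × $33 = $132,396. Book value $774,744.
Year 2: 5,921 × $33 = $195,393. Book value $579,351.
Year 3: 3,149 × $33 = $103,917. Book value $475,434.
Year 4: 1,302 × $33 = $42,966. Book value $432,468.
Year 5: 4,972 × $33 = $164,076. Book value $268,392.
Year 6: 1,089 × $33 = $35,937. Book value $232,455.
Year 7: 825 × $33 = $27,225. Book value $205,230.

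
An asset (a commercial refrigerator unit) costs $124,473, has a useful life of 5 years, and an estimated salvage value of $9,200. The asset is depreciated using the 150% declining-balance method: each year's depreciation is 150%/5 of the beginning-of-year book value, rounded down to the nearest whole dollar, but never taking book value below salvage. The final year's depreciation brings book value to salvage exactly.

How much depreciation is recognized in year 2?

Depreciable base = $124,473 − $9,200 = $115,273.
Year 1: ⌊$124,473 × 150%/5⌋ = $37,341. Book value $87,132.
Year 2: ⌊$87,132 × 150%/5⌋ = $26,139. Book value $60,993.

$26,139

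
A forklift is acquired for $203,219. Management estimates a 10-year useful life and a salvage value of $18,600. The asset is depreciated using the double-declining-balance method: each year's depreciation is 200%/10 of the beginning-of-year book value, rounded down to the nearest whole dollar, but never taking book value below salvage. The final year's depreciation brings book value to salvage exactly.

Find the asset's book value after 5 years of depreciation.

Depreciable base = $203,219 − $18,600 = $184,619.
Year 1: ⌊$203,219 × 200%/10⌋ = $40,643. Book value $162,576.
Year 2: ⌊$162,576 × 200%/10⌋ = $32,515. Book value $130,061.
Year 3: ⌊$130,061 × 200%/10⌋ = $26,012. Book value $104,049.
Year 4: ⌊$104,049 × 200%/10⌋ = $20,809. Book value $83,240.
Year 5: ⌊$83,240 × 200%/10⌋ = $16,648. Book value $66,592.

$66,592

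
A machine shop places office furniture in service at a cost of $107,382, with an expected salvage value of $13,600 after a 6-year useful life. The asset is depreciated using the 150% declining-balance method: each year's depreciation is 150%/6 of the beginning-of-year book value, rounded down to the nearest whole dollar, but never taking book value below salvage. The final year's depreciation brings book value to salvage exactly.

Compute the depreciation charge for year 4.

$11,325

Depreciable base = $107,382 − $13,600 = $93,782.
Year 1: ⌊$107,382 × 150%/6⌋ = $26,845. Book value $80,537.
Year 2: ⌊$80,537 × 150%/6⌋ = $20,134. Book value $60,403.
Year 3: ⌊$60,403 × 150%/6⌋ = $15,100. Book value $45,303.
Year 4: ⌊$45,303 × 150%/6⌋ = $11,325. Book value $33,978.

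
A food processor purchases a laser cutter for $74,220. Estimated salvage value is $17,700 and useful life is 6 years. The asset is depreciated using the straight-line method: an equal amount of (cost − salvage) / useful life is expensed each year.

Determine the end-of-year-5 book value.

Depreciable base = $74,220 − $17,700 = $56,520.
Annual expense = $56,520 / 6 = $9,420.
End of year 1: book value $64,800.
End of year 2: book value $55,380.
End of year 3: book value $45,960.
End of year 4: book value $36,540.
End of year 5: book value $27,120.

$27,120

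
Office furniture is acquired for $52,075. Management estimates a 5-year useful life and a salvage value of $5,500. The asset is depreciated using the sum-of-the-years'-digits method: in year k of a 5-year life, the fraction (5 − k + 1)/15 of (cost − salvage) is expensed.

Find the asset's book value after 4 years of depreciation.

$8,605

Depreciable base = $52,075 − $5,500 = $46,575.
Sum of the years' digits = 5+4+3+2+1 = 15.
Year 1: $46,575 × 5/15 = $15,525. Book value $36,550.
Year 2: $46,575 × 4/15 = $12,420. Book value $24,130.
Year 3: $46,575 × 3/15 = $9,315. Book value $14,815.
Year 4: $46,575 × 2/15 = $6,210. Book value $8,605.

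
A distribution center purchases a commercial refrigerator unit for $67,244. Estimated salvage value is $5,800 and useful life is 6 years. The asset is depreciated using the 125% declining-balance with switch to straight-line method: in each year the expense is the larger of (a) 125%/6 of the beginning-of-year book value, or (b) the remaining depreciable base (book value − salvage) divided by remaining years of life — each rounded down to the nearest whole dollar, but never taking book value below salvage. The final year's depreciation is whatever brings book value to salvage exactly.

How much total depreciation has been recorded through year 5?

Depreciable base = $67,244 − $5,800 = $61,444.
Year 1: DB = ⌊$67,244 × 125%/6⌋ = $14,009; SL = ⌊$61,444/6⌋ = $10,240 → take DB $14,009. Book value $53,235.
Year 2: DB = ⌊$53,235 × 125%/6⌋ = $11,090; SL = ⌊$47,435/5⌋ = $9,487 → take DB $11,090. Book value $42,145.
Year 3: DB = ⌊$42,145 × 125%/6⌋ = $8,780; SL = ⌊$36,345/4⌋ = $9,086 → take SL $9,086. Book value $33,059.
Year 4: DB = ⌊$33,059 × 125%/6⌋ = $6,887; SL = ⌊$27,259/3⌋ = $9,086 → take SL $9,086. Book value $23,973.
Year 5: DB = ⌊$23,973 × 125%/6⌋ = $4,994; SL = ⌊$18,173/2⌋ = $9,086 → take SL $9,086. Book value $14,887.
Accumulated through year 5 = $67,244 − $14,887 = $52,357.

$52,357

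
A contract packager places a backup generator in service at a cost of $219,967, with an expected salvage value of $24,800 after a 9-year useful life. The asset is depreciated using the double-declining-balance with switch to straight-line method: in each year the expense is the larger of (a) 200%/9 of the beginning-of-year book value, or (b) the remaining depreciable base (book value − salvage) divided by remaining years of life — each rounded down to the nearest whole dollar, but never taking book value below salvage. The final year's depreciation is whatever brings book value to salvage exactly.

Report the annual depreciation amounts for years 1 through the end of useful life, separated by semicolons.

Depreciable base = $219,967 − $24,800 = $195,167.
Year 1: DB = ⌊$219,967 × 200%/9⌋ = $48,881; SL = ⌊$195,167/9⌋ = $21,685 → take DB $48,881. Book value $171,086.
Year 2: DB = ⌊$171,086 × 200%/9⌋ = $38,019; SL = ⌊$146,286/8⌋ = $18,285 → take DB $38,019. Book value $133,067.
Year 3: DB = ⌊$133,067 × 200%/9⌋ = $29,570; SL = ⌊$108,267/7⌋ = $15,466 → take DB $29,570. Book value $103,497.
Year 4: DB = ⌊$103,497 × 200%/9⌋ = $22,999; SL = ⌊$78,697/6⌋ = $13,116 → take DB $22,999. Book value $80,498.
Year 5: DB = ⌊$80,498 × 200%/9⌋ = $17,888; SL = ⌊$55,698/5⌋ = $11,139 → take DB $17,888. Book value $62,610.
Year 6: DB = ⌊$62,610 × 200%/9⌋ = $13,913; SL = ⌊$37,810/4⌋ = $9,452 → take DB $13,913. Book value $48,697.
Year 7: DB = ⌊$48,697 × 200%/9⌋ = $10,821; SL = ⌊$23,897/3⌋ = $7,965 → take DB $10,821. Book value $37,876.
Year 8: DB = ⌊$37,876 × 200%/9⌋ = $8,416; SL = ⌊$13,076/2⌋ = $6,538 → take DB $8,416. Book value $29,460.
Year 9 (final): $29,460 − $24,800 = $4,660. Book value $24,800.

$48,881; $38,019; $29,570; $22,999; $17,888; $13,913; $10,821; $8,416; $4,660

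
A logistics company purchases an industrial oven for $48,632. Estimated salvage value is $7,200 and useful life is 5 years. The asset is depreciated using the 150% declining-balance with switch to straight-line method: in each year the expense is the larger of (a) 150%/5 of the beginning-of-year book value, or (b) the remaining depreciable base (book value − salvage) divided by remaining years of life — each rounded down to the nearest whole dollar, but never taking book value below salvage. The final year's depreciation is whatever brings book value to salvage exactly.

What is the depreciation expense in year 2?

Depreciable base = $48,632 − $7,200 = $41,432.
Year 1: DB = ⌊$48,632 × 150%/5⌋ = $14,589; SL = ⌊$41,432/5⌋ = $8,286 → take DB $14,589. Book value $34,043.
Year 2: DB = ⌊$34,043 × 150%/5⌋ = $10,212; SL = ⌊$26,843/4⌋ = $6,710 → take DB $10,212. Book value $23,831.

$10,212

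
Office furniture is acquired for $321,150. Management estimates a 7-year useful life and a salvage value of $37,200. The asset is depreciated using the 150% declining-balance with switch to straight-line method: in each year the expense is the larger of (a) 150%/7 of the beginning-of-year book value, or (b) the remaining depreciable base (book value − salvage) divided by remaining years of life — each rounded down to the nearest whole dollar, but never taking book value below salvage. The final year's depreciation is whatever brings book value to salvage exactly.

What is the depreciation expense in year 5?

Depreciable base = $321,150 − $37,200 = $283,950.
Year 1: DB = ⌊$321,150 × 150%/7⌋ = $68,817; SL = ⌊$283,950/7⌋ = $40,564 → take DB $68,817. Book value $252,333.
Year 2: DB = ⌊$252,333 × 150%/7⌋ = $54,071; SL = ⌊$215,133/6⌋ = $35,855 → take DB $54,071. Book value $198,262.
Year 3: DB = ⌊$198,262 × 150%/7⌋ = $42,484; SL = ⌊$161,062/5⌋ = $32,212 → take DB $42,484. Book value $155,778.
Year 4: DB = ⌊$155,778 × 150%/7⌋ = $33,381; SL = ⌊$118,578/4⌋ = $29,644 → take DB $33,381. Book value $122,397.
Year 5: DB = ⌊$122,397 × 150%/7⌋ = $26,227; SL = ⌊$85,197/3⌋ = $28,399 → take SL $28,399. Book value $93,998.

$28,399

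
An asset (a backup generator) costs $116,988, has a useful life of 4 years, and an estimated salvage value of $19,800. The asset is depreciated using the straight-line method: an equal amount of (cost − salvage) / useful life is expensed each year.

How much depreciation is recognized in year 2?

Depreciable base = $116,988 − $19,800 = $97,188.
Annual expense = $97,188 / 4 = $24,297.

$24,297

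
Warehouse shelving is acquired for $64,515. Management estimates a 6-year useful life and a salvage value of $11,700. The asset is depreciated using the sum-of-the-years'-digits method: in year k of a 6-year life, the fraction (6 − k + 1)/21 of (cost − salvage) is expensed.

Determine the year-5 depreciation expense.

Depreciable base = $64,515 − $11,700 = $52,815.
Sum of the years' digits = 6+5+4+3+2+1 = 21.
Year 1: $52,815 × 6/21 = $15,090. Book value $49,425.
Year 2: $52,815 × 5/21 = $12,575. Book value $36,850.
Year 3: $52,815 × 4/21 = $10,060. Book value $26,790.
Year 4: $52,815 × 3/21 = $7,545. Book value $19,245.
Year 5: $52,815 × 2/21 = $5,030. Book value $14,215.

$5,030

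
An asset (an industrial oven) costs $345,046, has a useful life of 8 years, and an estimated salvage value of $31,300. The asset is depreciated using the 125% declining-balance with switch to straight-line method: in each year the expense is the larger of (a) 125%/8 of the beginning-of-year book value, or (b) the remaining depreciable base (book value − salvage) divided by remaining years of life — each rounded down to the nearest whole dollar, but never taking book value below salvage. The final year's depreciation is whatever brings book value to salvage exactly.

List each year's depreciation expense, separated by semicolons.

Depreciable base = $345,046 − $31,300 = $313,746.
Year 1: DB = ⌊$345,046 × 125%/8⌋ = $53,913; SL = ⌊$313,746/8⌋ = $39,218 → take DB $53,913. Book value $291,133.
Year 2: DB = ⌊$291,133 × 125%/8⌋ = $45,489; SL = ⌊$259,833/7⌋ = $37,119 → take DB $45,489. Book value $245,644.
Year 3: DB = ⌊$245,644 × 125%/8⌋ = $38,381; SL = ⌊$214,344/6⌋ = $35,724 → take DB $38,381. Book value $207,263.
Year 4: DB = ⌊$207,263 × 125%/8⌋ = $32,384; SL = ⌊$175,963/5⌋ = $35,192 → take SL $35,192. Book value $172,071.
Year 5: DB = ⌊$172,071 × 125%/8⌋ = $26,886; SL = ⌊$140,771/4⌋ = $35,192 → take SL $35,192. Book value $136,879.
Year 6: DB = ⌊$136,879 × 125%/8⌋ = $21,387; SL = ⌊$105,579/3⌋ = $35,193 → take SL $35,193. Book value $101,686.
Year 7: DB = ⌊$101,686 × 125%/8⌋ = $15,888; SL = ⌊$70,386/2⌋ = $35,193 → take SL $35,193. Book value $66,493.
Year 8 (final): $66,493 − $31,300 = $35,193. Book value $31,300.

$53,913; $45,489; $38,381; $35,192; $35,192; $35,193; $35,193; $35,193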